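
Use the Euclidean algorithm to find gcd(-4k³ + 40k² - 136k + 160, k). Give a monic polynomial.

1

Apply the Euclidean algorithm:
  -4k³ + 40k² - 136k + 160 = (-4k² + 40k - 136)(k) + (160)
  k = ((1/160)k)(160) + (0)
The last nonzero remainder is the constant 160, so the polynomials are coprime and gcd = 1.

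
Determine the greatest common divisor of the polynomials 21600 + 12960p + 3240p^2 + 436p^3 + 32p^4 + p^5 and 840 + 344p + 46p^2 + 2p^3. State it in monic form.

Repeated division with remainder:
  p^5 + 32p^4 + 436p^3 + 3240p^2 + 12960p + 21600 = ((1/2)p^2 + (9/2)p + 57/2)(2p^3 + 46p^2 + 344p + 840) + (-39p^2 - 624p - 2340)
  2p^3 + 46p^2 + 344p + 840 = (-(2/39)p - 14/39)(-39p^2 - 624p - 2340) + (0)
Last nonzero remainder: -39p^2 - 624p - 2340. Dividing through by -39 gives the monic gcd p^2 + 16p + 60.

60 + 16p + p^2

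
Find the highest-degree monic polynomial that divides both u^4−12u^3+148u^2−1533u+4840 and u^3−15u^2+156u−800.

u−8

Euclidean algorithm in ℚ[u]:
  u^4−12u^3+148u^2−1533u+4840 = (u+3)(u^3−15u^2+156u−800) + (37u^2−1201u+7240)
  u^3−15u^2+156u−800 = ((1/37)u+646/1369)(37u^2−1201u+7240) + ((721530/1369)u−5772240/1369)
  37u^2−1201u+7240 = ((50653/721530)u−247789/144306)((721530/1369)u−5772240/1369) + (0)
Last nonzero remainder: (721530/1369)u−5772240/1369. Dividing through by 721530/1369 gives the monic gcd u−8.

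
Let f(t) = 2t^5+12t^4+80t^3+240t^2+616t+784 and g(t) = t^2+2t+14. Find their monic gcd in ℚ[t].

t^2+2t+14

Repeated division with remainder:
  2t^5+12t^4+80t^3+240t^2+616t+784 = (2t^3+8t^2+36t+56)(t^2+2t+14) + (0)
The last nonzero remainder t^2+2t+14 is already monic.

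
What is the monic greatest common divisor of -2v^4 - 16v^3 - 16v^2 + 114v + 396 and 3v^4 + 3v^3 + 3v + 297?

Euclidean algorithm in ℚ[v]:
  -2v^4 - 16v^3 - 16v^2 + 114v + 396 = (-2/3)(3v^4 + 3v^3 + 3v + 297) + (-14v^3 - 16v^2 + 116v + 594)
  3v^4 + 3v^3 + 3v + 297 = (-(3/14)v + 3/98)(-14v^3 - 16v^2 + 116v + 594) + ((1242/49)v^2 + (6210/49)v + 13662/49)
  -14v^3 - 16v^2 + 116v + 594 = (-(343/621)v + 49/23)((1242/49)v^2 + (6210/49)v + 13662/49) + (0)
Last nonzero remainder: (1242/49)v^2 + (6210/49)v + 13662/49. Dividing through by 1242/49 gives the monic gcd v^2 + 5v + 11.

v^2 + 5v + 11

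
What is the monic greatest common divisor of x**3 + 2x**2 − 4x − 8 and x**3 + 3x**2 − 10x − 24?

x + 2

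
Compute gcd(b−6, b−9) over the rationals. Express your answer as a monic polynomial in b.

Apply the Euclidean algorithm:
  b−6 = (b−9) + (3)
  b−9 = ((1/3)b−3)(3) + (0)
The last nonzero remainder is the constant 3, so the polynomials are coprime and gcd = 1.

1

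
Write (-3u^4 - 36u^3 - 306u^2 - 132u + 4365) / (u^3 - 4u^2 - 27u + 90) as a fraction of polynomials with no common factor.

(-3u^2 - 30u - 291)/(u - 6)

Euclidean algorithm in ℚ[u]:
  -3u^4 - 36u^3 - 306u^2 - 132u + 4365 = (-3u - 48)(u^3 - 4u^2 - 27u + 90) + (-579u^2 - 1158u + 8685)
  u^3 - 4u^2 - 27u + 90 = (-(1/579)u + 2/193)(-579u^2 - 1158u + 8685) + (0)
Last nonzero remainder: -579u^2 - 1158u + 8685. Dividing through by -579 gives the monic gcd u^2 + 2u - 15.
Cancel u^2 + 2u - 15 from numerator and denominator to get the reduced form.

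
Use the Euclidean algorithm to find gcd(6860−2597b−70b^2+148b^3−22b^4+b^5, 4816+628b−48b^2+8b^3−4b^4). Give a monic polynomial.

Apply the Euclidean algorithm:
  b^5−22b^4+148b^3−70b^2−2597b+6860 = (−(1/4)b+5)(−4b^4+8b^3−48b^2+628b+4816) + (96b^3+327b^2−4533b−17220)
  −4b^4+8b^3−48b^2+628b+4816 = (−(1/24)b+173/768)(96b^3+327b^2−4533b−17220) + (−(79497/256)b^2+(238491/256)b+556479/64)
  96b^3+327b^2−4533b−17220 = (−(8192/26499)b−52480/26499)(−(79497/256)b^2+(238491/256)b+556479/64) + (0)
Last nonzero remainder: −(79497/256)b^2+(238491/256)b+556479/64. Dividing through by −79497/256 gives the monic gcd b^2−3b−28.

−28−3b+b^2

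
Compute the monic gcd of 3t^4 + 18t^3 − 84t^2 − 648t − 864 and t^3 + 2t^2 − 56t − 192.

t^2 + 10t + 24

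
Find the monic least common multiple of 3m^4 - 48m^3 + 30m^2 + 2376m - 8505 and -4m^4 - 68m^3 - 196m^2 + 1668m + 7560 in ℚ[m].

By polynomial division,
  3m^4 - 48m^3 + 30m^2 + 2376m - 8505 = (-3/4)(-4m^4 - 68m^3 - 196m^2 + 1668m + 7560) + (-99m^3 - 117m^2 + 3627m - 2835)
  -4m^4 - 68m^3 - 196m^2 + 1668m + 7560 = ((4/99)m + 232/363)(-99m^3 - 117m^2 + 3627m - 2835) + (-(32400/121)m^2 - (64800/121)m + 1134000/121)
  -99m^3 - 117m^2 + 3627m - 2835 = ((1331/3600)m - 121/400)(-(32400/121)m^2 - (64800/121)m + 1134000/121) + (0)
Last nonzero remainder: -(32400/121)m^2 - (64800/121)m + 1134000/121. Dividing through by -32400/121 gives the monic gcd m^2 + 2m - 35.
Then lcm(f, g) = f·g / gcd(f, g); expanding and making the result monic gives the answer.

m^6 - m^5 - 176m^4 + 78m^3 + 9585m^2 + 243m - 153090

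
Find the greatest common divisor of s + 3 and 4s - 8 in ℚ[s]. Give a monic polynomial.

1

Apply the Euclidean algorithm:
  s + 3 = (1/4)(4s - 8) + (5)
  4s - 8 = ((4/5)s - 8/5)(5) + (0)
The last nonzero remainder is the constant 5, so the polynomials are coprime and gcd = 1.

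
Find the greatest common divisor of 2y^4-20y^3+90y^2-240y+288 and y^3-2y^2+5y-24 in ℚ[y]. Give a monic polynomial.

Euclidean algorithm in ℚ[y]:
  2y^4-20y^3+90y^2-240y+288 = (2y-16)(y^3-2y^2+5y-24) + (48y^2-112y-96)
  y^3-2y^2+5y-24 = ((1/48)y+1/144)(48y^2-112y-96) + ((70/9)y-70/3)
  48y^2-112y-96 = ((216/35)y+144/35)((70/9)y-70/3) + (0)
Last nonzero remainder: (70/9)y-70/3. Dividing through by 70/9 gives the monic gcd y-3.

y-3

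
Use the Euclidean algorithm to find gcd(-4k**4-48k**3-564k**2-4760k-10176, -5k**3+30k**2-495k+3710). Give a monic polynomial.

k**2+k+106

By polynomial division,
  -4k**4-48k**3-564k**2-4760k-10176 = ((4/5)k+72/5)(-5k**3+30k**2-495k+3710) + (-600k**2-600k-63600)
  -5k**3+30k**2-495k+3710 = ((1/120)k-7/120)(-600k**2-600k-63600) + (0)
Last nonzero remainder: -600k**2-600k-63600. Dividing through by -600 gives the monic gcd k**2+k+106.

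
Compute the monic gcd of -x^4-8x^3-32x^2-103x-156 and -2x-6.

x+3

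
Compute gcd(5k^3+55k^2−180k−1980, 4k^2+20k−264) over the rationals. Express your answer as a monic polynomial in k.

k^2+5k−66

Repeated division with remainder:
  5k^3+55k^2−180k−1980 = ((5/4)k+15/2)(4k^2+20k−264) + (0)
Last nonzero remainder: 4k^2+20k−264. Dividing through by 4 gives the monic gcd k^2+5k−66.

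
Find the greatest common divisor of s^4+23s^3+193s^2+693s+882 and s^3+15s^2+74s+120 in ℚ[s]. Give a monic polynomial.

Euclidean algorithm in ℚ[s]:
  s^4+23s^3+193s^2+693s+882 = (s+8)(s^3+15s^2+74s+120) + (-s^2-19s-78)
  s^3+15s^2+74s+120 = (-s+4)(-s^2-19s-78) + (72s+432)
  -s^2-19s-78 = (-(1/72)s-13/72)(72s+432) + (0)
Last nonzero remainder: 72s+432. Dividing through by 72 gives the monic gcd s+6.

s+6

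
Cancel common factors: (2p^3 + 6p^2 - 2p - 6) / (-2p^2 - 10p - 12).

(-p^2 + 1)/(p + 2)

Euclidean algorithm in ℚ[p]:
  2p^3 + 6p^2 - 2p - 6 = (-p + 2)(-2p^2 - 10p - 12) + (6p + 18)
  -2p^2 - 10p - 12 = (-(1/3)p - 2/3)(6p + 18) + (0)
Last nonzero remainder: 6p + 18. Dividing through by 6 gives the monic gcd p + 3.
Cancel p + 3 from numerator and denominator to get the reduced form.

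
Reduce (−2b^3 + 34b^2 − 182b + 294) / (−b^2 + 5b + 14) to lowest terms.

(2b^2 − 20b + 42)/(b + 2)

Euclidean algorithm in ℚ[b]:
  −2b^3 + 34b^2 − 182b + 294 = (2b − 24)(−b^2 + 5b + 14) + (−90b + 630)
  −b^2 + 5b + 14 = ((1/90)b + 1/45)(−90b + 630) + (0)
Last nonzero remainder: −90b + 630. Dividing through by −90 gives the monic gcd b − 7.
Cancel b − 7 from numerator and denominator to get the reduced form.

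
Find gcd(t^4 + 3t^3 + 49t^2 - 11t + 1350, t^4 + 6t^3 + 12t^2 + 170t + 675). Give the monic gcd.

Apply the Euclidean algorithm:
  t^4 + 3t^3 + 49t^2 - 11t + 1350 = (t^4 + 6t^3 + 12t^2 + 170t + 675) + (-3t^3 + 37t^2 - 181t + 675)
  t^4 + 6t^3 + 12t^2 + 170t + 675 = (-(1/3)t - 55/9)(-3t^3 + 37t^2 - 181t + 675) + ((1600/9)t^2 - (6400/9)t + 4800)
  -3t^3 + 37t^2 - 181t + 675 = (-(27/1600)t + 9/64)((1600/9)t^2 - (6400/9)t + 4800) + (0)
Last nonzero remainder: (1600/9)t^2 - (6400/9)t + 4800. Dividing through by 1600/9 gives the monic gcd t^2 - 4t + 27.

t^2 - 4t + 27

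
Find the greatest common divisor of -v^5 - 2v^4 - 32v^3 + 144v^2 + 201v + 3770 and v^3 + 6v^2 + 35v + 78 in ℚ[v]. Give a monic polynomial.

Euclidean algorithm in ℚ[v]:
  -v^5 - 2v^4 - 32v^3 + 144v^2 + 201v + 3770 = (-v^2 + 4v - 21)(v^3 + 6v^2 + 35v + 78) + (208v^2 + 624v + 5408)
  v^3 + 6v^2 + 35v + 78 = ((1/208)v + 3/208)(208v^2 + 624v + 5408) + (0)
Last nonzero remainder: 208v^2 + 624v + 5408. Dividing through by 208 gives the monic gcd v^2 + 3v + 26.

v^2 + 3v + 26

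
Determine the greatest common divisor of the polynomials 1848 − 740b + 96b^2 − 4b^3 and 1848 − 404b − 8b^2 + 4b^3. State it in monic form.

42 − 13b + b^2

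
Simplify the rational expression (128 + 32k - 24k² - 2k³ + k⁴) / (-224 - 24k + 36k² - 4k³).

By polynomial division,
  k⁴ - 2k³ - 24k² + 32k + 128 = (-(1/4)k - 7/4)(-4k³ + 36k² - 24k - 224) + (33k² - 66k - 264)
  -4k³ + 36k² - 24k - 224 = (-(4/33)k + 28/33)(33k² - 66k - 264) + (0)
Last nonzero remainder: 33k² - 66k - 264. Dividing through by 33 gives the monic gcd k² - 2k - 8.
Cancel k² - 2k - 8 from numerator and denominator to get the reduced form.

(16 - k²)/(-28 + 4k)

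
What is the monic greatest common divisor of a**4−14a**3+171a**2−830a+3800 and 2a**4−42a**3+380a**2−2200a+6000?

Euclidean algorithm in ℚ[a]:
  a**4−14a**3+171a**2−830a+3800 = (1/2)(2a**4−42a**3+380a**2−2200a+6000) + (7a**3−19a**2+270a+800)
  2a**4−42a**3+380a**2−2200a+6000 = ((2/7)a−256/49)(7a**3−19a**2+270a+800) + ((9976/49)a**2−(49880/49)a+498800/49)
  7a**3−19a**2+270a+800 = ((343/9976)a+98/1247)((9976/49)a**2−(49880/49)a+498800/49) + (0)
Last nonzero remainder: (9976/49)a**2−(49880/49)a+498800/49. Dividing through by 9976/49 gives the monic gcd a**2−5a+50.

a**2−5a+50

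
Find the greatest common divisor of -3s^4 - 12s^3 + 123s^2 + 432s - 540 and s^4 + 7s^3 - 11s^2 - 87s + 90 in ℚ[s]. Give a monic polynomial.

s^3 + 10s^2 + 19s - 30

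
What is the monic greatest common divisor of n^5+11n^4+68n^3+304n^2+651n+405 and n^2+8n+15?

Repeated division with remainder:
  n^5+11n^4+68n^3+304n^2+651n+405 = (n^3+3n^2+29n+27)(n^2+8n+15) + (0)
The last nonzero remainder n^2+8n+15 is already monic.

n^2+8n+15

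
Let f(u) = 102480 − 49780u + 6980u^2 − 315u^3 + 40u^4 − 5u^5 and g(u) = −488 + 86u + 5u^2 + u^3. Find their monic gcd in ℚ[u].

−488 + 86u + 5u^2 + u^3

Repeated division with remainder:
  −5u^5 + 40u^4 − 315u^3 + 6980u^2 − 49780u + 102480 = (−5u^2 + 65u − 210)(u^3 + 5u^2 + 86u − 488) + (0)
The last nonzero remainder u^3 + 5u^2 + 86u − 488 is already monic.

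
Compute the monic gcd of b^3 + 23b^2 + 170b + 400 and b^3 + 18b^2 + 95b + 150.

b^2 + 15b + 50

Euclidean algorithm in ℚ[b]:
  b^3 + 23b^2 + 170b + 400 = (b^3 + 18b^2 + 95b + 150) + (5b^2 + 75b + 250)
  b^3 + 18b^2 + 95b + 150 = ((1/5)b + 3/5)(5b^2 + 75b + 250) + (0)
Last nonzero remainder: 5b^2 + 75b + 250. Dividing through by 5 gives the monic gcd b^2 + 15b + 50.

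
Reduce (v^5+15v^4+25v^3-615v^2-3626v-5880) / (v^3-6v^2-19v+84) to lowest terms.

(v^3+18v^2+107v+210)/(v-3)

By polynomial division,
  v^5+15v^4+25v^3-615v^2-3626v-5880 = (v^2+21v+170)(v^3-6v^2-19v+84) + (720v^2-2160v-20160)
  v^3-6v^2-19v+84 = ((1/720)v-1/240)(720v^2-2160v-20160) + (0)
Last nonzero remainder: 720v^2-2160v-20160. Dividing through by 720 gives the monic gcd v^2-3v-28.
Cancel v^2-3v-28 from numerator and denominator to get the reduced form.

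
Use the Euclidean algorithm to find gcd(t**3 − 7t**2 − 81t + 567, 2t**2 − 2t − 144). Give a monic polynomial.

t − 9

Euclidean algorithm in ℚ[t]:
  t**3 − 7t**2 − 81t + 567 = ((1/2)t − 3)(2t**2 − 2t − 144) + (−15t + 135)
  2t**2 − 2t − 144 = (−(2/15)t − 16/15)(−15t + 135) + (0)
Last nonzero remainder: −15t + 135. Dividing through by −15 gives the monic gcd t − 9.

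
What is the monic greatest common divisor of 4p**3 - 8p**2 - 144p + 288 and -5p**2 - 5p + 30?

Repeated division with remainder:
  4p**3 - 8p**2 - 144p + 288 = (-(4/5)p + 12/5)(-5p**2 - 5p + 30) + (-108p + 216)
  -5p**2 - 5p + 30 = ((5/108)p + 5/36)(-108p + 216) + (0)
Last nonzero remainder: -108p + 216. Dividing through by -108 gives the monic gcd p - 2.

p - 2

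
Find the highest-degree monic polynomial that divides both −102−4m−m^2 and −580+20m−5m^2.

1

Repeated division with remainder:
  −m^2−4m−102 = (1/5)(−5m^2+20m−580) + (−8m+14)
  −5m^2+20m−580 = ((5/8)m−45/32)(−8m+14) + (−8965/16)
  −8m+14 = ((128/8965)m−224/8965)(−8965/16) + (0)
The last nonzero remainder is the constant −8965/16, so the polynomials are coprime and gcd = 1.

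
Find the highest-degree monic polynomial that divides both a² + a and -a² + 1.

a + 1

Euclidean algorithm in ℚ[a]:
  a² + a = (-1)(-a² + 1) + (a + 1)
  -a² + 1 = (-a + 1)(a + 1) + (0)
The last nonzero remainder a + 1 is already monic.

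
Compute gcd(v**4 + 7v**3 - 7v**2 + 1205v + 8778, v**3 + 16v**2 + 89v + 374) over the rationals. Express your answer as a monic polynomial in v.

v + 11

By polynomial division,
  v**4 + 7v**3 - 7v**2 + 1205v + 8778 = (v - 9)(v**3 + 16v**2 + 89v + 374) + (48v**2 + 1632v + 12144)
  v**3 + 16v**2 + 89v + 374 = ((1/48)v - 3/8)(48v**2 + 1632v + 12144) + (448v + 4928)
  48v**2 + 1632v + 12144 = ((3/28)v + 69/28)(448v + 4928) + (0)
Last nonzero remainder: 448v + 4928. Dividing through by 448 gives the monic gcd v + 11.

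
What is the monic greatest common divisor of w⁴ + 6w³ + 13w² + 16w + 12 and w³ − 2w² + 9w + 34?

w + 2

Apply the Euclidean algorithm:
  w⁴ + 6w³ + 13w² + 16w + 12 = (w + 8)(w³ − 2w² + 9w + 34) + (20w² − 90w − 260)
  w³ − 2w² + 9w + 34 = ((1/20)w + 1/8)(20w² − 90w − 260) + ((133/4)w + 133/2)
  20w² − 90w − 260 = ((80/133)w − 520/133)((133/4)w + 133/2) + (0)
Last nonzero remainder: (133/4)w + 133/2. Dividing through by 133/4 gives the monic gcd w + 2.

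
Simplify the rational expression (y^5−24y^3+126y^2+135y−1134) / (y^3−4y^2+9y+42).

(y^3+6y^2−9y−54)/(y+2)

Euclidean algorithm in ℚ[y]:
  y^5−24y^3+126y^2+135y−1134 = (y^2+4y−17)(y^3−4y^2+9y+42) + (−20y^2+120y−420)
  y^3−4y^2+9y+42 = (−(1/20)y−1/10)(−20y^2+120y−420) + (0)
Last nonzero remainder: −20y^2+120y−420. Dividing through by −20 gives the monic gcd y^2−6y+21.
Cancel y^2−6y+21 from numerator and denominator to get the reduced form.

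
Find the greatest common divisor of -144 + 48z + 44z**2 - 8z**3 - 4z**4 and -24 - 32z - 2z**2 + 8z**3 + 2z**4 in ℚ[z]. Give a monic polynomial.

-6 + z + z**2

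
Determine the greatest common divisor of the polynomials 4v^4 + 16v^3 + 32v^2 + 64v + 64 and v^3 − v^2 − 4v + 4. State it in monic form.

v + 2

Apply the Euclidean algorithm:
  4v^4 + 16v^3 + 32v^2 + 64v + 64 = (4v + 20)(v^3 − v^2 − 4v + 4) + (68v^2 + 128v − 16)
  v^3 − v^2 − 4v + 4 = ((1/68)v − 49/1156)(68v^2 + 128v − 16) + ((480/289)v + 960/289)
  68v^2 + 128v − 16 = ((4913/120)v − 289/60)((480/289)v + 960/289) + (0)
Last nonzero remainder: (480/289)v + 960/289. Dividing through by 480/289 gives the monic gcd v + 2.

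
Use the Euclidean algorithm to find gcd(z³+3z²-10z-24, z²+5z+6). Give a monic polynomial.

z+2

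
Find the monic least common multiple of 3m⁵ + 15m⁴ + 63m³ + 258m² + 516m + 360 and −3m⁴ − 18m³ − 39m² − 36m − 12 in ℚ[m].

m⁷ + 7m⁶ + 32m⁵ + 133m⁴ + 365m³ + 550m² + 412m + 120

Euclidean algorithm in ℚ[m]:
  3m⁵ + 15m⁴ + 63m³ + 258m² + 516m + 360 = (−m + 1)(−3m⁴ − 18m³ − 39m² − 36m − 12) + (42m³ + 261m² + 540m + 372)
  −3m⁴ − 18m³ − 39m² − 36m − 12 = (−(1/14)m + 3/196)(42m³ + 261m² + 540m + 372) + (−(867/196)m² − (867/49)m − 867/49)
  42m³ + 261m² + 540m + 372 = (−(2744/289)m − 6076/289)(−(867/196)m² − (867/49)m − 867/49) + (0)
Last nonzero remainder: −(867/196)m² − (867/49)m − 867/49. Dividing through by −867/196 gives the monic gcd m² + 4m + 4.
Then lcm(f, g) = f·g / gcd(f, g); expanding and making the result monic gives the answer.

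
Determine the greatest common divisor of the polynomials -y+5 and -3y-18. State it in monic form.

1

Apply the Euclidean algorithm:
  -y+5 = (1/3)(-3y-18) + (11)
  -3y-18 = (-(3/11)y-18/11)(11) + (0)
The last nonzero remainder is the constant 11, so the polynomials are coprime and gcd = 1.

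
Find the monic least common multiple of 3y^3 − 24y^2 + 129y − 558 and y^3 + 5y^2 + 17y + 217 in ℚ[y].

Euclidean algorithm in ℚ[y]:
  3y^3 − 24y^2 + 129y − 558 = (3)(y^3 + 5y^2 + 17y + 217) + (−39y^2 + 78y − 1209)
  y^3 + 5y^2 + 17y + 217 = (−(1/39)y − 7/39)(−39y^2 + 78y − 1209) + (0)
Last nonzero remainder: −39y^2 + 78y − 1209. Dividing through by −39 gives the monic gcd y^2 − 2y + 31.
Then lcm(f, g) = f·g / gcd(f, g); expanding and making the result monic gives the answer.

y^4 − y^3 − 13y^2 + 115y − 1302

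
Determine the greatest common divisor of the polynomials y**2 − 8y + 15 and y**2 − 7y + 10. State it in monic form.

Euclidean algorithm in ℚ[y]:
  y**2 − 8y + 15 = (y**2 − 7y + 10) + (−y + 5)
  y**2 − 7y + 10 = (−y + 2)(−y + 5) + (0)
Last nonzero remainder: −y + 5. Dividing through by −1 gives the monic gcd y − 5.

y − 5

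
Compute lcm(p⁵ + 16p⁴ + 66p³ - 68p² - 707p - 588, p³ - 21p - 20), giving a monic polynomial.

p⁶ + 11p⁵ - 14p⁴ - 398p³ - 367p² + 2947p + 2940

Repeated division with remainder:
  p⁵ + 16p⁴ + 66p³ - 68p² - 707p - 588 = (p² + 16p + 87)(p³ - 21p - 20) + (288p² + 1440p + 1152)
  p³ - 21p - 20 = ((1/288)p - 5/288)(288p² + 1440p + 1152) + (0)
Last nonzero remainder: 288p² + 1440p + 1152. Dividing through by 288 gives the monic gcd p² + 5p + 4.
Then lcm(f, g) = f·g / gcd(f, g); expanding and making the result monic gives the answer.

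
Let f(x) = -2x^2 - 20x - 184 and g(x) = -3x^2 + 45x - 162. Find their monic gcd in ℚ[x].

1

Repeated division with remainder:
  -2x^2 - 20x - 184 = (2/3)(-3x^2 + 45x - 162) + (-50x - 76)
  -3x^2 + 45x - 162 = ((3/50)x - 1239/1250)(-50x - 76) + (-148332/625)
  -50x - 76 = ((15625/74166)x + 11875/37083)(-148332/625) + (0)
The last nonzero remainder is the constant -148332/625, so the polynomials are coprime and gcd = 1.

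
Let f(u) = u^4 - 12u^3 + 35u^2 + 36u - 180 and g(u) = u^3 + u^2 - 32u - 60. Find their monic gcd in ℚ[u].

u^2 - 4u - 12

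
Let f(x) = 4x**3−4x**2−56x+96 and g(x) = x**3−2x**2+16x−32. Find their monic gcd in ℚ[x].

Repeated division with remainder:
  4x**3−4x**2−56x+96 = (4)(x**3−2x**2+16x−32) + (4x**2−120x+224)
  x**3−2x**2+16x−32 = ((1/4)x+7)(4x**2−120x+224) + (800x−1600)
  4x**2−120x+224 = ((1/200)x−7/50)(800x−1600) + (0)
Last nonzero remainder: 800x−1600. Dividing through by 800 gives the monic gcd x−2.

x−2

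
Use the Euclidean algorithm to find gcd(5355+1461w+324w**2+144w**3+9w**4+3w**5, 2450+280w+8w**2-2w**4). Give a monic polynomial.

35+2w+w**2

Apply the Euclidean algorithm:
  3w**5+9w**4+144w**3+324w**2+1461w+5355 = (-(3/2)w-9/2)(-2w**4+8w**2+280w+2450) + (156w**3+780w**2+6396w+16380)
  -2w**4+8w**2+280w+2450 = (-(1/78)w+5/78)(156w**3+780w**2+6396w+16380) + (40w**2+80w+1400)
  156w**3+780w**2+6396w+16380 = ((39/10)w+117/10)(40w**2+80w+1400) + (0)
Last nonzero remainder: 40w**2+80w+1400. Dividing through by 40 gives the monic gcd w**2+2w+35.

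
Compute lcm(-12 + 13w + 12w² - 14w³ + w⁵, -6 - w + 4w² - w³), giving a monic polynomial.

24 - 38w - 11w² + 40w³ - 14w⁴ - 2w⁵ + w⁶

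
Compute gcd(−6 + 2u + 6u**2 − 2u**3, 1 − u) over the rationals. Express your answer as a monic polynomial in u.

Euclidean algorithm in ℚ[u]:
  −2u**3 + 6u**2 + 2u − 6 = (2u**2 − 4u − 6)(−u + 1) + (0)
Last nonzero remainder: −u + 1. Dividing through by −1 gives the monic gcd u − 1.

−1 + u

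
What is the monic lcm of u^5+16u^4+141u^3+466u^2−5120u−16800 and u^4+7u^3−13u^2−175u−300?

u^7+25u^6+305u^5+2055u^4+1894u^3−53560u^2−253600u−336000

Repeated division with remainder:
  u^5+16u^4+141u^3+466u^2−5120u−16800 = (u+9)(u^4+7u^3−13u^2−175u−300) + (91u^3+758u^2−3245u−14100)
  u^4+7u^3−13u^2−175u−300 = ((1/91)u−121/8281)(91u^3+758u^2−3245u−14100) + ((279360/8281)u^2−(558720/8281)u−4190400/8281)
  91u^3+758u^2−3245u−14100 = ((753571/279360)u+389207/13968)((279360/8281)u^2−(558720/8281)u−4190400/8281) + (0)
Last nonzero remainder: (279360/8281)u^2−(558720/8281)u−4190400/8281. Dividing through by 279360/8281 gives the monic gcd u^2−2u−15.
Then lcm(f, g) = f·g / gcd(f, g); expanding and making the result monic gives the answer.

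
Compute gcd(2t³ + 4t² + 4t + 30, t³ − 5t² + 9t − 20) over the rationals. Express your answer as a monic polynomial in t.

Apply the Euclidean algorithm:
  2t³ + 4t² + 4t + 30 = (2)(t³ − 5t² + 9t − 20) + (14t² − 14t + 70)
  t³ − 5t² + 9t − 20 = ((1/14)t − 2/7)(14t² − 14t + 70) + (0)
Last nonzero remainder: 14t² − 14t + 70. Dividing through by 14 gives the monic gcd t² − t + 5.

t² − t + 5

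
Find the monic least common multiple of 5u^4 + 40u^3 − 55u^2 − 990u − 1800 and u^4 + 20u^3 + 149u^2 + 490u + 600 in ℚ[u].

u^6 + 18u^5 + 94u^4 − 108u^3 − 2615u^2 − 8550u − 9000

Apply the Euclidean algorithm:
  5u^4 + 40u^3 − 55u^2 − 990u − 1800 = (5)(u^4 + 20u^3 + 149u^2 + 490u + 600) + (−60u^3 − 800u^2 − 3440u − 4800)
  u^4 + 20u^3 + 149u^2 + 490u + 600 = (−(1/60)u − 1/9)(−60u^3 − 800u^2 − 3440u − 4800) + ((25/9)u^2 + (250/9)u + 200/3)
  −60u^3 − 800u^2 − 3440u − 4800 = (−(108/5)u − 72)((25/9)u^2 + (250/9)u + 200/3) + (0)
Last nonzero remainder: (25/9)u^2 + (250/9)u + 200/3. Dividing through by 25/9 gives the monic gcd u^2 + 10u + 24.
Then lcm(f, g) = f·g / gcd(f, g); expanding and making the result monic gives the answer.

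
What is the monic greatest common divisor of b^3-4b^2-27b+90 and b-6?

b-6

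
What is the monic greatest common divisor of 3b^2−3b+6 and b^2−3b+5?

Euclidean algorithm in ℚ[b]:
  3b^2−3b+6 = (3)(b^2−3b+5) + (6b−9)
  b^2−3b+5 = ((1/6)b−1/4)(6b−9) + (11/4)
  6b−9 = ((24/11)b−36/11)(11/4) + (0)
The last nonzero remainder is the constant 11/4, so the polynomials are coprime and gcd = 1.

1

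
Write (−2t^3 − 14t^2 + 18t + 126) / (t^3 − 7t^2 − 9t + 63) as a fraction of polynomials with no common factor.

Repeated division with remainder:
  −2t^3 − 14t^2 + 18t + 126 = (−2)(t^3 − 7t^2 − 9t + 63) + (−28t^2 + 252)
  t^3 − 7t^2 − 9t + 63 = (−(1/28)t + 1/4)(−28t^2 + 252) + (0)
Last nonzero remainder: −28t^2 + 252. Dividing through by −28 gives the monic gcd t^2 − 9.
Cancel t^2 − 9 from numerator and denominator to get the reduced form.

(−2t − 14)/(t − 7)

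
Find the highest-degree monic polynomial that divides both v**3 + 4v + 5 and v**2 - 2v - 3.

v + 1

Apply the Euclidean algorithm:
  v**3 + 4v + 5 = (v + 2)(v**2 - 2v - 3) + (11v + 11)
  v**2 - 2v - 3 = ((1/11)v - 3/11)(11v + 11) + (0)
Last nonzero remainder: 11v + 11. Dividing through by 11 gives the monic gcd v + 1.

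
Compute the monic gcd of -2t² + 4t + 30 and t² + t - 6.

Euclidean algorithm in ℚ[t]:
  -2t² + 4t + 30 = (-2)(t² + t - 6) + (6t + 18)
  t² + t - 6 = ((1/6)t - 1/3)(6t + 18) + (0)
Last nonzero remainder: 6t + 18. Dividing through by 6 gives the monic gcd t + 3.

t + 3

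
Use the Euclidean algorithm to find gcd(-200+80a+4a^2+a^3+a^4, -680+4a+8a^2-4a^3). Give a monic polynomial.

5+a

Euclidean algorithm in ℚ[a]:
  a^4+a^3+4a^2+80a-200 = (-(1/4)a-3/4)(-4a^3+8a^2+4a-680) + (11a^2-87a-710)
  -4a^3+8a^2+4a-680 = (-(4/11)a-260/121)(11a^2-87a-710) + (-(53376/121)a-266880/121)
  11a^2-87a-710 = (-(1331/53376)a+8591/26688)(-(53376/121)a-266880/121) + (0)
Last nonzero remainder: -(53376/121)a-266880/121. Dividing through by -53376/121 gives the monic gcd a+5.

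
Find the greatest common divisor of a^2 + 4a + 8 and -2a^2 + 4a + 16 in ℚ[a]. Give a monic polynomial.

Euclidean algorithm in ℚ[a]:
  a^2 + 4a + 8 = (-1/2)(-2a^2 + 4a + 16) + (6a + 16)
  -2a^2 + 4a + 16 = (-(1/3)a + 14/9)(6a + 16) + (-80/9)
  6a + 16 = (-(27/40)a - 9/5)(-80/9) + (0)
The last nonzero remainder is the constant -80/9, so the polynomials are coprime and gcd = 1.

1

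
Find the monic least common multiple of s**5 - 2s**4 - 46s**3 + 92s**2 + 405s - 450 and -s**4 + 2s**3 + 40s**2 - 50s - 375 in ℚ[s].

Euclidean algorithm in ℚ[s]:
  s**5 - 2s**4 - 46s**3 + 92s**2 + 405s - 450 = (-s)(-s**4 + 2s**3 + 40s**2 - 50s - 375) + (-6s**3 + 42s**2 + 30s - 450)
  -s**4 + 2s**3 + 40s**2 - 50s - 375 = ((1/6)s + 5/6)(-6s**3 + 42s**2 + 30s - 450) + (0)
Last nonzero remainder: -6s**3 + 42s**2 + 30s - 450. Dividing through by -6 gives the monic gcd s**3 - 7s**2 - 5s + 75.
Then lcm(f, g) = f·g / gcd(f, g); expanding and making the result monic gives the answer.

s**6 + 3s**5 - 56s**4 - 138s**3 + 865s**2 + 1575s - 2250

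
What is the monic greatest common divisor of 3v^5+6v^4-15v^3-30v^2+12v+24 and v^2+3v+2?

v^2+3v+2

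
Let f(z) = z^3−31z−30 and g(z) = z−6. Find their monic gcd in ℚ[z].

By polynomial division,
  z^3−31z−30 = (z^2+6z+5)(z−6) + (0)
The last nonzero remainder z−6 is already monic.

z−6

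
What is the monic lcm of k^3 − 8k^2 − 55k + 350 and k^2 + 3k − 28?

k^4 − 12k^3 − 23k^2 + 570k − 1400

By polynomial division,
  k^3 − 8k^2 − 55k + 350 = (k − 11)(k^2 + 3k − 28) + (6k + 42)
  k^2 + 3k − 28 = ((1/6)k − 2/3)(6k + 42) + (0)
Last nonzero remainder: 6k + 42. Dividing through by 6 gives the monic gcd k + 7.
Then lcm(f, g) = f·g / gcd(f, g); expanding and making the result monic gives the answer.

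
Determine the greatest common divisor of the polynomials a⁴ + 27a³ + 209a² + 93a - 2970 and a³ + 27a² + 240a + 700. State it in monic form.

Euclidean algorithm in ℚ[a]:
  a⁴ + 27a³ + 209a² + 93a - 2970 = (a)(a³ + 27a² + 240a + 700) + (-31a² - 607a - 2970)
  a³ + 27a² + 240a + 700 = (-(1/31)a - 230/961)(-31a² - 607a - 2970) + (-(1040/961)a - 10400/961)
  -31a² - 607a - 2970 = ((29791/1040)a + 285417/1040)(-(1040/961)a - 10400/961) + (0)
Last nonzero remainder: -(1040/961)a - 10400/961. Dividing through by -1040/961 gives the monic gcd a + 10.

a + 10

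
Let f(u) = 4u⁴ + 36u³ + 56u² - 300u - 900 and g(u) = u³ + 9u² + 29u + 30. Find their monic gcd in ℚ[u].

u² + 7u + 15

Apply the Euclidean algorithm:
  4u⁴ + 36u³ + 56u² - 300u - 900 = (4u)(u³ + 9u² + 29u + 30) + (-60u² - 420u - 900)
  u³ + 9u² + 29u + 30 = (-(1/60)u - 1/30)(-60u² - 420u - 900) + (0)
Last nonzero remainder: -60u² - 420u - 900. Dividing through by -60 gives the monic gcd u² + 7u + 15.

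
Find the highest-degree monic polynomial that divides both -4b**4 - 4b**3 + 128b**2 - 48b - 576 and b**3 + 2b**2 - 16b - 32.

Apply the Euclidean algorithm:
  -4b**4 - 4b**3 + 128b**2 - 48b - 576 = (-4b + 4)(b**3 + 2b**2 - 16b - 32) + (56b**2 - 112b - 448)
  b**3 + 2b**2 - 16b - 32 = ((1/56)b + 1/14)(56b**2 - 112b - 448) + (0)
Last nonzero remainder: 56b**2 - 112b - 448. Dividing through by 56 gives the monic gcd b**2 - 2b - 8.

b**2 - 2b - 8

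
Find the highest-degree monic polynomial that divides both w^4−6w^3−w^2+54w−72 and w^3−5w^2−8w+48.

w^2−w−12

Repeated division with remainder:
  w^4−6w^3−w^2+54w−72 = (w−1)(w^3−5w^2−8w+48) + (2w^2−2w−24)
  w^3−5w^2−8w+48 = ((1/2)w−2)(2w^2−2w−24) + (0)
Last nonzero remainder: 2w^2−2w−24. Dividing through by 2 gives the monic gcd w^2−w−12.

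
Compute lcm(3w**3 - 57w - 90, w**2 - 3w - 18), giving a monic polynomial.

w**4 - 6w**3 - 19w**2 + 84w + 180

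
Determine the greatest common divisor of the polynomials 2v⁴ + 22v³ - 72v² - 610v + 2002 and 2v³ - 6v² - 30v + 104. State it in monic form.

Apply the Euclidean algorithm:
  2v⁴ + 22v³ - 72v² - 610v + 2002 = (v + 14)(2v³ - 6v² - 30v + 104) + (42v² - 294v + 546)
  2v³ - 6v² - 30v + 104 = ((1/21)v + 4/21)(42v² - 294v + 546) + (0)
Last nonzero remainder: 42v² - 294v + 546. Dividing through by 42 gives the monic gcd v² - 7v + 13.

v² - 7v + 13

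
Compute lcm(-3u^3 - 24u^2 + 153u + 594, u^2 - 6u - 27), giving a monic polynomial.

Apply the Euclidean algorithm:
  -3u^3 - 24u^2 + 153u + 594 = (-3u - 42)(u^2 - 6u - 27) + (-180u - 540)
  u^2 - 6u - 27 = (-(1/180)u + 1/20)(-180u - 540) + (0)
Last nonzero remainder: -180u - 540. Dividing through by -180 gives the monic gcd u + 3.
Then lcm(f, g) = f·g / gcd(f, g); expanding and making the result monic gives the answer.

u^4 - u^3 - 123u^2 + 261u + 1782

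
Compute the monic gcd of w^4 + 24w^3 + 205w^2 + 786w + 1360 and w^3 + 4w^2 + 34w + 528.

Repeated division with remainder:
  w^4 + 24w^3 + 205w^2 + 786w + 1360 = (w + 20)(w^3 + 4w^2 + 34w + 528) + (91w^2 - 422w - 9200)
  w^3 + 4w^2 + 34w + 528 = ((1/91)w + 786/8281)(91w^2 - 422w - 9200) + ((1450446/8281)w + 11603568/8281)
  91w^2 - 422w - 9200 = ((753571/1450446)w - 4761575/725223)((1450446/8281)w + 11603568/8281) + (0)
Last nonzero remainder: (1450446/8281)w + 11603568/8281. Dividing through by 1450446/8281 gives the monic gcd w + 8.

w + 8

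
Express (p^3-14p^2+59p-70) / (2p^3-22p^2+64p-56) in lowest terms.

(p-5)/(2p-4)

Repeated division with remainder:
  p^3-14p^2+59p-70 = (1/2)(2p^3-22p^2+64p-56) + (-3p^2+27p-42)
  2p^3-22p^2+64p-56 = (-(2/3)p+4/3)(-3p^2+27p-42) + (0)
Last nonzero remainder: -3p^2+27p-42. Dividing through by -3 gives the monic gcd p^2-9p+14.
Cancel p^2-9p+14 from numerator and denominator to get the reduced form.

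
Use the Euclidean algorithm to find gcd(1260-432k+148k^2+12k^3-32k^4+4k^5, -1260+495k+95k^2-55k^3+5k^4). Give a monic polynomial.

By polynomial division,
  4k^5-32k^4+12k^3+148k^2-432k+1260 = ((4/5)k+12/5)(5k^4-55k^3+95k^2+495k-1260) + (68k^3-476k^2-612k+4284)
  5k^4-55k^3+95k^2+495k-1260 = ((5/68)k-5/17)(68k^3-476k^2-612k+4284) + (0)
Last nonzero remainder: 68k^3-476k^2-612k+4284. Dividing through by 68 gives the monic gcd k^3-7k^2-9k+63.

63-9k-7k^2+k^3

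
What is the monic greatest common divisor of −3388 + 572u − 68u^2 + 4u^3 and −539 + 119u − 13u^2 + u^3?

Apply the Euclidean algorithm:
  4u^3 − 68u^2 + 572u − 3388 = (4)(u^3 − 13u^2 + 119u − 539) + (−16u^2 + 96u − 1232)
  u^3 − 13u^2 + 119u − 539 = (−(1/16)u + 7/16)(−16u^2 + 96u − 1232) + (0)
Last nonzero remainder: −16u^2 + 96u − 1232. Dividing through by −16 gives the monic gcd u^2 − 6u + 77.

77 − 6u + u^2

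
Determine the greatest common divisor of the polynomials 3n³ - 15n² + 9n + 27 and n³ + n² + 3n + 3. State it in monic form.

By polynomial division,
  3n³ - 15n² + 9n + 27 = (3)(n³ + n² + 3n + 3) + (-18n² + 18)
  n³ + n² + 3n + 3 = (-(1/18)n - 1/18)(-18n² + 18) + (4n + 4)
  -18n² + 18 = (-(9/2)n + 9/2)(4n + 4) + (0)
Last nonzero remainder: 4n + 4. Dividing through by 4 gives the monic gcd n + 1.

n + 1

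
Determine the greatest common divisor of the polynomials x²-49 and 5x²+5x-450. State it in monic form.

By polynomial division,
  x²-49 = (1/5)(5x²+5x-450) + (-x+41)
  5x²+5x-450 = (-5x-210)(-x+41) + (8160)
  -x+41 = (-(1/8160)x+41/8160)(8160) + (0)
The last nonzero remainder is the constant 8160, so the polynomials are coprime and gcd = 1.

1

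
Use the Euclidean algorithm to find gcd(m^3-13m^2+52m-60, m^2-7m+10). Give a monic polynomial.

m^2-7m+10

By polynomial division,
  m^3-13m^2+52m-60 = (m-6)(m^2-7m+10) + (0)
The last nonzero remainder m^2-7m+10 is already monic.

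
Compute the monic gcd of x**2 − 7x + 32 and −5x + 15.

1

By polynomial division,
  x**2 − 7x + 32 = (−(1/5)x + 4/5)(−5x + 15) + (20)
  −5x + 15 = (−(1/4)x + 3/4)(20) + (0)
The last nonzero remainder is the constant 20, so the polynomials are coprime and gcd = 1.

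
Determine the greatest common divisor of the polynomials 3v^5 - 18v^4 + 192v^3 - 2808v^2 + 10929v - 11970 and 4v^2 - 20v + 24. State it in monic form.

v^2 - 5v + 6

Repeated division with remainder:
  3v^5 - 18v^4 + 192v^3 - 2808v^2 + 10929v - 11970 = ((3/4)v^3 - (3/4)v^2 + (159/4)v - 1995/4)(4v^2 - 20v + 24) + (0)
Last nonzero remainder: 4v^2 - 20v + 24. Dividing through by 4 gives the monic gcd v^2 - 5v + 6.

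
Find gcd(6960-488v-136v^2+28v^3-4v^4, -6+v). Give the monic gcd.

By polynomial division,
  -4v^4+28v^3-136v^2-488v+6960 = (-4v^3+4v^2-112v-1160)(v-6) + (0)
The last nonzero remainder v-6 is already monic.

-6+v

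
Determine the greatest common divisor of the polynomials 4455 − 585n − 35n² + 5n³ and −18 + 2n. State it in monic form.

By polynomial division,
  5n³ − 35n² − 585n + 4455 = ((5/2)n² + 5n − 495/2)(2n − 18) + (0)
Last nonzero remainder: 2n − 18. Dividing through by 2 gives the monic gcd n − 9.

−9 + n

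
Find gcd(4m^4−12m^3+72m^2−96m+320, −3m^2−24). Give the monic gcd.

Euclidean algorithm in ℚ[m]:
  4m^4−12m^3+72m^2−96m+320 = (−(4/3)m^2+4m−40/3)(−3m^2−24) + (0)
Last nonzero remainder: −3m^2−24. Dividing through by −3 gives the monic gcd m^2+8.

m^2+8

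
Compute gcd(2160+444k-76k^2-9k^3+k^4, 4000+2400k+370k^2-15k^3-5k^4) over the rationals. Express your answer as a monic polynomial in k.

-40-6k+k^2

Repeated division with remainder:
  k^4-9k^3-76k^2+444k+2160 = (-1/5)(-5k^4-15k^3+370k^2+2400k+4000) + (-12k^3-2k^2+924k+2960)
  -5k^4-15k^3+370k^2+2400k+4000 = ((5/12)k+85/72)(-12k^3-2k^2+924k+2960) + (-(455/36)k^2+(455/6)k+4550/9)
  -12k^3-2k^2+924k+2960 = ((432/455)k+2664/455)(-(455/36)k^2+(455/6)k+4550/9) + (0)
Last nonzero remainder: -(455/36)k^2+(455/6)k+4550/9. Dividing through by -455/36 gives the monic gcd k^2-6k-40.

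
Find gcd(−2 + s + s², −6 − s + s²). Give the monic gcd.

Repeated division with remainder:
  s² + s − 2 = (s² − s − 6) + (2s + 4)
  s² − s − 6 = ((1/2)s − 3/2)(2s + 4) + (0)
Last nonzero remainder: 2s + 4. Dividing through by 2 gives the monic gcd s + 2.

2 + s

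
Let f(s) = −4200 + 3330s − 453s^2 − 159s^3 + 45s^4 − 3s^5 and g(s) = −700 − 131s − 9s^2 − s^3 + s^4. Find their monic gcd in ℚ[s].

−28 − 3s + s^2

By polynomial division,
  −3s^5 + 45s^4 − 159s^3 − 453s^2 + 3330s − 4200 = (−3s + 42)(s^4 − s^3 − 9s^2 − 131s − 700) + (−144s^3 − 468s^2 + 6732s + 25200)
  s^4 − s^3 − 9s^2 − 131s − 700 = (−(1/144)s + 17/576)(−144s^3 − 468s^2 + 6732s + 25200) + ((825/16)s^2 − (2475/16)s − 5775/4)
  −144s^3 − 468s^2 + 6732s + 25200 = (−(768/275)s − 192/11)((825/16)s^2 − (2475/16)s − 5775/4) + (0)
Last nonzero remainder: (825/16)s^2 − (2475/16)s − 5775/4. Dividing through by 825/16 gives the monic gcd s^2 − 3s − 28.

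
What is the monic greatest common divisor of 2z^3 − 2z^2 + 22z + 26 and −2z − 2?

z + 1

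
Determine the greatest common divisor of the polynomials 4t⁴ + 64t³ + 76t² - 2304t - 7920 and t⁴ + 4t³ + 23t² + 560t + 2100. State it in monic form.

t² + 11t + 30

By polynomial division,
  4t⁴ + 64t³ + 76t² - 2304t - 7920 = (4)(t⁴ + 4t³ + 23t² + 560t + 2100) + (48t³ - 16t² - 4544t - 16320)
  t⁴ + 4t³ + 23t² + 560t + 2100 = ((1/48)t + 13/144)(48t³ - 16t² - 4544t - 16320) + ((1072/9)t² + (11792/9)t + 10720/3)
  48t³ - 16t² - 4544t - 16320 = ((27/67)t - 306/67)((1072/9)t² + (11792/9)t + 10720/3) + (0)
Last nonzero remainder: (1072/9)t² + (11792/9)t + 10720/3. Dividing through by 1072/9 gives the monic gcd t² + 11t + 30.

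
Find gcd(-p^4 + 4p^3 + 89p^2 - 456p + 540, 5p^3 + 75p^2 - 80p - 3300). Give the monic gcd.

By polynomial division,
  -p^4 + 4p^3 + 89p^2 - 456p + 540 = (-(1/5)p + 19/5)(5p^3 + 75p^2 - 80p - 3300) + (-212p^2 - 812p + 13080)
  5p^3 + 75p^2 - 80p - 3300 = (-(5/212)p - 740/2809)(-212p^2 - 812p + 13080) + ((40950/2809)p + 409500/2809)
  -212p^2 - 812p + 13080 = (-(297754/20475)p + 612362/6825)((40950/2809)p + 409500/2809) + (0)
Last nonzero remainder: (40950/2809)p + 409500/2809. Dividing through by 40950/2809 gives the monic gcd p + 10.

p + 10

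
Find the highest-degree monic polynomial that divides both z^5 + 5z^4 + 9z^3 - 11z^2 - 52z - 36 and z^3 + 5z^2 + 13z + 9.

Repeated division with remainder:
  z^5 + 5z^4 + 9z^3 - 11z^2 - 52z - 36 = (z^2 - 4)(z^3 + 5z^2 + 13z + 9) + (0)
The last nonzero remainder z^3 + 5z^2 + 13z + 9 is already monic.

z^3 + 5z^2 + 13z + 9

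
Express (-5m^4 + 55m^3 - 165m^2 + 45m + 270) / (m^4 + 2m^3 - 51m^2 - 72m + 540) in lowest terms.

Repeated division with remainder:
  -5m^4 + 55m^3 - 165m^2 + 45m + 270 = (-5)(m^4 + 2m^3 - 51m^2 - 72m + 540) + (65m^3 - 420m^2 - 315m + 2970)
  m^4 + 2m^3 - 51m^2 - 72m + 540 = ((1/65)m + 22/169)(65m^3 - 420m^2 - 315m + 2970) + ((1440/169)m^2 - (12960/169)m + 25920/169)
  65m^3 - 420m^2 - 315m + 2970 = ((2197/288)m + 1859/96)((1440/169)m^2 - (12960/169)m + 25920/169) + (0)
Last nonzero remainder: (1440/169)m^2 - (12960/169)m + 25920/169. Dividing through by 1440/169 gives the monic gcd m^2 - 9m + 18.
Cancel m^2 - 9m + 18 from numerator and denominator to get the reduced form.

(-5m^2 + 10m + 15)/(m^2 + 11m + 30)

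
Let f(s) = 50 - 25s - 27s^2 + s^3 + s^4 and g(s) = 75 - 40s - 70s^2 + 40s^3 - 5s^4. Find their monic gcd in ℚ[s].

5 - 6s + s^2

Repeated division with remainder:
  s^4 + s^3 - 27s^2 - 25s + 50 = (-1/5)(-5s^4 + 40s^3 - 70s^2 - 40s + 75) + (9s^3 - 41s^2 - 33s + 65)
  -5s^4 + 40s^3 - 70s^2 - 40s + 75 = (-(5/9)s + 155/81)(9s^3 - 41s^2 - 33s + 65) + (-(800/81)s^2 + (1600/27)s - 4000/81)
  9s^3 - 41s^2 - 33s + 65 = (-(729/800)s - 1053/800)(-(800/81)s^2 + (1600/27)s - 4000/81) + (0)
Last nonzero remainder: -(800/81)s^2 + (1600/27)s - 4000/81. Dividing through by -800/81 gives the monic gcd s^2 - 6s + 5.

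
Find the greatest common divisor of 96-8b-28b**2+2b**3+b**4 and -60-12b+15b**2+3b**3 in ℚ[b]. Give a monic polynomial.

-4+b**2

Apply the Euclidean algorithm:
  b**4+2b**3-28b**2-8b+96 = ((1/3)b-1)(3b**3+15b**2-12b-60) + (-9b**2+36)
  3b**3+15b**2-12b-60 = (-(1/3)b-5/3)(-9b**2+36) + (0)
Last nonzero remainder: -9b**2+36. Dividing through by -9 gives the monic gcd b**2-4.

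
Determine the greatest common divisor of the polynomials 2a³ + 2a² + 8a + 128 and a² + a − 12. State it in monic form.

By polynomial division,
  2a³ + 2a² + 8a + 128 = (2a)(a² + a − 12) + (32a + 128)
  a² + a − 12 = ((1/32)a − 3/32)(32a + 128) + (0)
Last nonzero remainder: 32a + 128. Dividing through by 32 gives the monic gcd a + 4.

a + 4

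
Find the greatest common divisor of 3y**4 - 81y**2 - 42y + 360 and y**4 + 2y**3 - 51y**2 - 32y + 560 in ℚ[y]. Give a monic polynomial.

y**2 - y - 20

Apply the Euclidean algorithm:
  3y**4 - 81y**2 - 42y + 360 = (3)(y**4 + 2y**3 - 51y**2 - 32y + 560) + (-6y**3 + 72y**2 + 54y - 1320)
  y**4 + 2y**3 - 51y**2 - 32y + 560 = (-(1/6)y - 7/3)(-6y**3 + 72y**2 + 54y - 1320) + (126y**2 - 126y - 2520)
  -6y**3 + 72y**2 + 54y - 1320 = (-(1/21)y + 11/21)(126y**2 - 126y - 2520) + (0)
Last nonzero remainder: 126y**2 - 126y - 2520. Dividing through by 126 gives the monic gcd y**2 - y - 20.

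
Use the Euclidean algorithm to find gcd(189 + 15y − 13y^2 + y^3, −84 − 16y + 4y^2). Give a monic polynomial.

−21 − 4y + y^2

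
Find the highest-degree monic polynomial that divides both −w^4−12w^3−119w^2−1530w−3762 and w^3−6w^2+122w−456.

By polynomial division,
  −w^4−12w^3−119w^2−1530w−3762 = (−w−18)(w^3−6w^2+122w−456) + (−105w^2+210w−11970)
  w^3−6w^2+122w−456 = (−(1/105)w+4/105)(−105w^2+210w−11970) + (0)
Last nonzero remainder: −105w^2+210w−11970. Dividing through by −105 gives the monic gcd w^2−2w+114.

w^2−2w+114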